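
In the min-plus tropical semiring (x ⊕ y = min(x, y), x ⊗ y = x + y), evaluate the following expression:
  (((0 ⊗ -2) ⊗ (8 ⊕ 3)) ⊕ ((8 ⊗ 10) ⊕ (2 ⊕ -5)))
(((0 ⊗ -2) ⊗ (8 ⊕ 3)) ⊕ ((8 ⊗ 10) ⊕ (2 ⊕ -5))) = -5

Expand innermost to outermost. Recall ⊕ takes the minimum of its arguments and ⊗ takes their sum. Working out the expression (((0 ⊗ -2) ⊗ (8 ⊕ 3)) ⊕ ((8 ⊗ 10) ⊕ (2 ⊕ -5))) gives -5.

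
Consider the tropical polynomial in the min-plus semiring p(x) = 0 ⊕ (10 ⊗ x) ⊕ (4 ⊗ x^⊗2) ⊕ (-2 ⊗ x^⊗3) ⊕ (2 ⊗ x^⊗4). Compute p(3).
p(3) = 0

A tropical monomial a ⊗ x^⊗i evaluates to a + i · x. Evaluating each term at x = 3:
  Term 0 contributes 0 + 0 · 3 = 0
  Term 1 contributes 10 + 1 · 3 = 13
  Term 2 contributes 4 + 2 · 3 = 10
  Term 3 contributes -2 + 3 · 3 = 7
  Term 4 contributes 2 + 4 · 3 = 14
p(3) = ⊕ of these = min[0, 13, 10, 7, 14] = 0.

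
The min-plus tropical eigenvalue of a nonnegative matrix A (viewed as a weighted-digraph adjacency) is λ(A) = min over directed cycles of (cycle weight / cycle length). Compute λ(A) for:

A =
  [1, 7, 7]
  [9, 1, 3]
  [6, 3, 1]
λ(A) = 1

Enumerate directed cycles and compute their means (weight / length). Sample:
  cycle 0 → 0: weight = 1, length = 1, mean = 1/1 ≈ 1.000
  cycle 1 → 1: weight = 1, length = 1, mean = 1/1 ≈ 1.000
  cycle 2 → 2: weight = 1, length = 1, mean = 1/1 ≈ 1.000
  cycle 0 → 1 → 0: weight = 16, length = 2, mean = 16/2 ≈ 8.000
  cycle 0 → 2 → 0: weight = 13, length = 2, mean = 13/2 ≈ 6.500
  cycle 1 → 0 → 1: weight = 16, length = 2, mean = 16/2 ≈ 8.000
Minimum mean = 1.000, attained e.g. along the cycle 0 → 0 with weight 1 and length 1. So λ(A) = 1/1 = 1.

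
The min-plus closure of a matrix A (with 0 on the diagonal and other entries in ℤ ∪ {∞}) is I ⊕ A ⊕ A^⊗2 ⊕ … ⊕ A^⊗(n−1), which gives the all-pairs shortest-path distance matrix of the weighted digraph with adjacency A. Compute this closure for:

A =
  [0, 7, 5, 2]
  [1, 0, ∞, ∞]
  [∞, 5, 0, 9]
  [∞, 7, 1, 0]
Closure =
  [0, 7, 3, 2]
  [1, 0, 4, 3]
  [6, 5, 0, 8]
  [7, 6, 1, 0]

This is the Floyd-Warshall all-pairs shortest-path computation. For each intermediate vertex k = 0, 1, …, 3, update dist[i][j] ← min(dist[i][j], dist[i][k] + dist[k][j]). The final matrix gives, for each (i, j), the minimum total weight of any directed path from i to j (possibly empty when i = j).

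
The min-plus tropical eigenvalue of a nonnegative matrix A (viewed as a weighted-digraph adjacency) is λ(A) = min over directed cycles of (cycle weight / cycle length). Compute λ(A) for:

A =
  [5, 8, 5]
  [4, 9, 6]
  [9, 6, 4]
λ(A) = 4

Enumerate directed cycles and compute their means (weight / length). Sample:
  cycle 0 → 0: weight = 5, length = 1, mean = 5/1 ≈ 5.000
  cycle 1 → 1: weight = 9, length = 1, mean = 9/1 ≈ 9.000
  cycle 2 → 2: weight = 4, length = 1, mean = 4/1 ≈ 4.000
  cycle 0 → 1 → 0: weight = 12, length = 2, mean = 12/2 ≈ 6.000
  cycle 0 → 2 → 0: weight = 14, length = 2, mean = 14/2 ≈ 7.000
  cycle 1 → 0 → 1: weight = 12, length = 2, mean = 12/2 ≈ 6.000
Minimum mean = 4.000, attained e.g. along the cycle 2 → 2 with weight 4 and length 1. So λ(A) = 4/1 = 4.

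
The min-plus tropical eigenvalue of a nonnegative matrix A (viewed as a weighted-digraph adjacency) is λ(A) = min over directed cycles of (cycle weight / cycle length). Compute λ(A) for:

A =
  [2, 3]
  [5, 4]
λ(A) = 2

Enumerate directed cycles and compute their means (weight / length). Sample:
  cycle 0 → 0: weight = 2, length = 1, mean = 2/1 ≈ 2.000
  cycle 1 → 1: weight = 4, length = 1, mean = 4/1 ≈ 4.000
  cycle 0 → 1 → 0: weight = 8, length = 2, mean = 8/2 ≈ 4.000
  cycle 1 → 0 → 1: weight = 8, length = 2, mean = 8/2 ≈ 4.000
Minimum mean = 2.000, attained e.g. along the cycle 0 → 0 with weight 2 and length 1. So λ(A) = 2/1 = 2.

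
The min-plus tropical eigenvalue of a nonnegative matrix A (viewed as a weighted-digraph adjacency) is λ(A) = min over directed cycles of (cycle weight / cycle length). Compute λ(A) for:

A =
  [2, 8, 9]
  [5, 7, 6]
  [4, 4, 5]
λ(A) = 2

Enumerate directed cycles and compute their means (weight / length). Sample:
  cycle 0 → 0: weight = 2, length = 1, mean = 2/1 ≈ 2.000
  cycle 1 → 1: weight = 7, length = 1, mean = 7/1 ≈ 7.000
  cycle 2 → 2: weight = 5, length = 1, mean = 5/1 ≈ 5.000
  cycle 0 → 1 → 0: weight = 13, length = 2, mean = 13/2 ≈ 6.500
  cycle 0 → 2 → 0: weight = 13, length = 2, mean = 13/2 ≈ 6.500
  cycle 1 → 0 → 1: weight = 13, length = 2, mean = 13/2 ≈ 6.500
Minimum mean = 2.000, attained e.g. along the cycle 0 → 0 with weight 2 and length 1. So λ(A) = 2/1 = 2.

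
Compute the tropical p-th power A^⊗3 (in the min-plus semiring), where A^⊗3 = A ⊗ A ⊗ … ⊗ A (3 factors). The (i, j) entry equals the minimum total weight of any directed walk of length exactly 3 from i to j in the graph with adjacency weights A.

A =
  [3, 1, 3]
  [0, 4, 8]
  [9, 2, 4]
A^⊗3 =
  [4, 2, 4]
  [1, 4, 6]
  [5, 3, 5]

Each entry (A^⊗3)_ij equals the minimum over all length-3 walks i = v_0 → v_1 → … → v_3 = j of Σ_t A[v_t][v_{t+1}]. For example, for (i, j) = (0, 2) we minimise over 9 possible intermediate vertex sequences; the minimum is 4, attained along the walk 0 → 1 → 0 → 2.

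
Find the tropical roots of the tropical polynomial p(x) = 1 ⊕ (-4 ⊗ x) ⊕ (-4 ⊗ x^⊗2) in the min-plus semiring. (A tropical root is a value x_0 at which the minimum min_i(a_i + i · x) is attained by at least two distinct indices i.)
Roots: {0, 5}

Each tropical root is a break point of the lower envelope of the lines y = a_i + i · x (there are 3 lines, with slopes 0, 1, ..., 2). Only the lines that attain the minimum somewhere contribute to roots; other lines are dominated. Here the surviving (envelope) indices are i = 2, i = 1, i = 0.
Intersections between consecutive envelope lines give the roots: for adjacent envelope indices i < j the intersection is x = (a_i − a_j) / (j − i). Reading off the sorted break points: {0, 5}.
Verification: at each break x_0, at least two indices attain the minimum of min_i(a_i + i · x_0).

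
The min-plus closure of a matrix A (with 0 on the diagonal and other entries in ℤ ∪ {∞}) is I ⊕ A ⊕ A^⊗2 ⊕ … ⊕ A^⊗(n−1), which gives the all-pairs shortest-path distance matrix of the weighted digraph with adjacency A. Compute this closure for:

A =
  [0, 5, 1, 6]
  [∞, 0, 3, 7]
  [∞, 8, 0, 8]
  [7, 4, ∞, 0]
Closure =
  [0, 5, 1, 6]
  [14, 0, 3, 7]
  [15, 8, 0, 8]
  [7, 4, 7, 0]

This is the Floyd-Warshall all-pairs shortest-path computation. For each intermediate vertex k = 0, 1, …, 3, update dist[i][j] ← min(dist[i][j], dist[i][k] + dist[k][j]). The final matrix gives, for each (i, j), the minimum total weight of any directed path from i to j (possibly empty when i = j).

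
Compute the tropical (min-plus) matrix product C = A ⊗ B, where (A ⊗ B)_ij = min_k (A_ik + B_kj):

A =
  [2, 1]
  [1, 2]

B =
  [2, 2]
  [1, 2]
A ⊗ B =
  [2, 3]
  [3, 3]

Apply the min-plus product entry-by-entry:
  C[0][0] = min over k of (A[0][0] + B[0][0] = 2 + 2 = 4, A[0][1] + B[1][0] = 1 + 1 = 2) = 2 (attained at k = 1)
  C[0][1] = min over k of (A[0][0] + B[0][1] = 2 + 2 = 4, A[0][1] + B[1][1] = 1 + 2 = 3) = 3 (attained at k = 1)
  C[1][0] = min over k of (A[1][0] + B[0][0] = 1 + 2 = 3, A[1][1] + B[1][0] = 2 + 1 = 3) = 3 (attained at k = 0)
  C[1][1] = min over k of (A[1][0] + B[0][1] = 1 + 2 = 3, A[1][1] + B[1][1] = 2 + 2 = 4) = 3 (attained at k = 0)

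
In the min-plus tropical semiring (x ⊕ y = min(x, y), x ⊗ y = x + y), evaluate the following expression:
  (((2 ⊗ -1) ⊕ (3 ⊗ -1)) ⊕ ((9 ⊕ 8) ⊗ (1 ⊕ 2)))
(((2 ⊗ -1) ⊕ (3 ⊗ -1)) ⊕ ((9 ⊕ 8) ⊗ (1 ⊕ 2))) = 1

Expand innermost to outermost. Recall ⊕ takes the minimum of its arguments and ⊗ takes their sum. Working out the expression (((2 ⊗ -1) ⊕ (3 ⊗ -1)) ⊕ ((9 ⊕ 8) ⊗ (1 ⊕ 2))) gives 1.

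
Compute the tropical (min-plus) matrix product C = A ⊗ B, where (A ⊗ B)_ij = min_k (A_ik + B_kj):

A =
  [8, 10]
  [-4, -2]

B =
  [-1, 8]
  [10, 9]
A ⊗ B =
  [7, 16]
  [-5, 4]

Apply the min-plus product entry-by-entry:
  C[0][0] = min over k of (A[0][0] + B[0][0] = 8 + -1 = 7, A[0][1] + B[1][0] = 10 + 10 = 20) = 7 (attained at k = 0)
  C[0][1] = min over k of (A[0][0] + B[0][1] = 8 + 8 = 16, A[0][1] + B[1][1] = 10 + 9 = 19) = 16 (attained at k = 0)
  C[1][0] = min over k of (A[1][0] + B[0][0] = -4 + -1 = -5, A[1][1] + B[1][0] = -2 + 10 = 8) = -5 (attained at k = 0)
  C[1][1] = min over k of (A[1][0] + B[0][1] = -4 + 8 = 4, A[1][1] + B[1][1] = -2 + 9 = 7) = 4 (attained at k = 0)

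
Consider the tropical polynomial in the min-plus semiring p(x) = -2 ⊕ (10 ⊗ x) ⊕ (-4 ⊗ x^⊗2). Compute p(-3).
p(-3) = -10

A tropical monomial a ⊗ x^⊗i evaluates to a + i · x. Evaluating each term at x = -3:
  Term 0 contributes -2 + 0 · -3 = -2
  Term 1 contributes 10 + 1 · -3 = 7
  Term 2 contributes -4 + 2 · -3 = -10
p(-3) = ⊕ of these = min[-2, 7, -10] = -10.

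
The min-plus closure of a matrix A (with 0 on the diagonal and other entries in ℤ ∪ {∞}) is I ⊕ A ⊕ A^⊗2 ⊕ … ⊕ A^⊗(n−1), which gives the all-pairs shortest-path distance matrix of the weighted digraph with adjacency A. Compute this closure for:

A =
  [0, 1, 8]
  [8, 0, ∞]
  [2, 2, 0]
Closure =
  [0, 1, 8]
  [8, 0, 16]
  [2, 2, 0]

This is the Floyd-Warshall all-pairs shortest-path computation. For each intermediate vertex k = 0, 1, …, 2, update dist[i][j] ← min(dist[i][j], dist[i][k] + dist[k][j]). The final matrix gives, for each (i, j), the minimum total weight of any directed path from i to j (possibly empty when i = j).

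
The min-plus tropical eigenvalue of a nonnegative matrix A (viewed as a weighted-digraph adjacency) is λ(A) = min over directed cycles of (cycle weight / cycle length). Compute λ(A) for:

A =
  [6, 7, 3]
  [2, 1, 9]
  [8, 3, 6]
λ(A) = 1

Enumerate directed cycles and compute their means (weight / length). Sample:
  cycle 0 → 0: weight = 6, length = 1, mean = 6/1 ≈ 6.000
  cycle 1 → 1: weight = 1, length = 1, mean = 1/1 ≈ 1.000
  cycle 2 → 2: weight = 6, length = 1, mean = 6/1 ≈ 6.000
  cycle 0 → 1 → 0: weight = 9, length = 2, mean = 9/2 ≈ 4.500
  cycle 0 → 2 → 0: weight = 11, length = 2, mean = 11/2 ≈ 5.500
  cycle 1 → 0 → 1: weight = 9, length = 2, mean = 9/2 ≈ 4.500
Minimum mean = 1.000, attained e.g. along the cycle 1 → 1 with weight 1 and length 1. So λ(A) = 1/1 = 1.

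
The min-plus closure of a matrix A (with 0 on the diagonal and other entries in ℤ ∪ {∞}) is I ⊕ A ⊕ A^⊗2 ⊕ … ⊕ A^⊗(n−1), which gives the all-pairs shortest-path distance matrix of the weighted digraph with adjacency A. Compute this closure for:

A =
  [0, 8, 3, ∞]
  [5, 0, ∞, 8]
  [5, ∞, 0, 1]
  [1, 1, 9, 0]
Closure =
  [0, 5, 3, 4]
  [5, 0, 8, 8]
  [2, 2, 0, 1]
  [1, 1, 4, 0]

This is the Floyd-Warshall all-pairs shortest-path computation. For each intermediate vertex k = 0, 1, …, 3, update dist[i][j] ← min(dist[i][j], dist[i][k] + dist[k][j]). The final matrix gives, for each (i, j), the minimum total weight of any directed path from i to j (possibly empty when i = j).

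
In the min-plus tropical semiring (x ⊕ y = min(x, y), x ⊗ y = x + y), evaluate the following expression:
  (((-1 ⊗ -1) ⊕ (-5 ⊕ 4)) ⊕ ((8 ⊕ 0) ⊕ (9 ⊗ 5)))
(((-1 ⊗ -1) ⊕ (-5 ⊕ 4)) ⊕ ((8 ⊕ 0) ⊕ (9 ⊗ 5))) = -5

Expand innermost to outermost. Recall ⊕ takes the minimum of its arguments and ⊗ takes their sum. Working out the expression (((-1 ⊗ -1) ⊕ (-5 ⊕ 4)) ⊕ ((8 ⊕ 0) ⊕ (9 ⊗ 5))) gives -5.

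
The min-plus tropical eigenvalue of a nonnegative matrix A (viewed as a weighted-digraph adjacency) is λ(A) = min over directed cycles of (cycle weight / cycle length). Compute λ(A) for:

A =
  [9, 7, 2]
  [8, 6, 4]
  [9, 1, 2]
λ(A) = 2

Enumerate directed cycles and compute their means (weight / length). Sample:
  cycle 0 → 0: weight = 9, length = 1, mean = 9/1 ≈ 9.000
  cycle 1 → 1: weight = 6, length = 1, mean = 6/1 ≈ 6.000
  cycle 2 → 2: weight = 2, length = 1, mean = 2/1 ≈ 2.000
  cycle 0 → 1 → 0: weight = 15, length = 2, mean = 15/2 ≈ 7.500
  cycle 0 → 2 → 0: weight = 11, length = 2, mean = 11/2 ≈ 5.500
  cycle 1 → 0 → 1: weight = 15, length = 2, mean = 15/2 ≈ 7.500
Minimum mean = 2.000, attained e.g. along the cycle 2 → 2 with weight 2 and length 1. So λ(A) = 2/1 = 2.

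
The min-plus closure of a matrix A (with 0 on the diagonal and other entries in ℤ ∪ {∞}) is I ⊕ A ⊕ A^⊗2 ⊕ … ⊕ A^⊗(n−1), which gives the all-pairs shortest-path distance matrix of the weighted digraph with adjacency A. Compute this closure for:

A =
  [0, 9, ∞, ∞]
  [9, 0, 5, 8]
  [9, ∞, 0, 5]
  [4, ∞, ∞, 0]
Closure =
  [0, 9, 14, 17]
  [9, 0, 5, 8]
  [9, 18, 0, 5]
  [4, 13, 18, 0]

This is the Floyd-Warshall all-pairs shortest-path computation. For each intermediate vertex k = 0, 1, …, 3, update dist[i][j] ← min(dist[i][j], dist[i][k] + dist[k][j]). The final matrix gives, for each (i, j), the minimum total weight of any directed path from i to j (possibly empty when i = j).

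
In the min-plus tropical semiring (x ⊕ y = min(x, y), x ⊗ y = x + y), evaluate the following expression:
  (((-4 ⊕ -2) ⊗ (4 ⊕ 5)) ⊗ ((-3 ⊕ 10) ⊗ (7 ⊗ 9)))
(((-4 ⊕ -2) ⊗ (4 ⊕ 5)) ⊗ ((-3 ⊕ 10) ⊗ (7 ⊗ 9))) = 13

Expand innermost to outermost. Recall ⊕ takes the minimum of its arguments and ⊗ takes their sum. Working out the expression (((-4 ⊕ -2) ⊗ (4 ⊕ 5)) ⊗ ((-3 ⊕ 10) ⊗ (7 ⊗ 9))) gives 13.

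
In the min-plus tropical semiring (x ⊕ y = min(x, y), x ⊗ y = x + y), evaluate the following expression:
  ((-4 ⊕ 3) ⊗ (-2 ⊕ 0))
((-4 ⊕ 3) ⊗ (-2 ⊕ 0)) = -6

Expand innermost to outermost. Recall ⊕ takes the minimum of its arguments and ⊗ takes their sum. Working out the expression ((-4 ⊕ 3) ⊗ (-2 ⊕ 0)) gives -6.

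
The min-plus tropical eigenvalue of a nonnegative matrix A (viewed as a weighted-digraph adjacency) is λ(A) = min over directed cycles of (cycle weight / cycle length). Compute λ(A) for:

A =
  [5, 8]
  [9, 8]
λ(A) = 5

Enumerate directed cycles and compute their means (weight / length). Sample:
  cycle 0 → 0: weight = 5, length = 1, mean = 5/1 ≈ 5.000
  cycle 1 → 1: weight = 8, length = 1, mean = 8/1 ≈ 8.000
  cycle 0 → 1 → 0: weight = 17, length = 2, mean = 17/2 ≈ 8.500
  cycle 1 → 0 → 1: weight = 17, length = 2, mean = 17/2 ≈ 8.500
Minimum mean = 5.000, attained e.g. along the cycle 0 → 0 with weight 5 and length 1. So λ(A) = 5/1 = 5.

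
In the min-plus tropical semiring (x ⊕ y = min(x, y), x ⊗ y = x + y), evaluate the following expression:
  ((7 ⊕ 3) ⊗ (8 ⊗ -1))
((7 ⊕ 3) ⊗ (8 ⊗ -1)) = 10

Expand innermost to outermost. Recall ⊕ takes the minimum of its arguments and ⊗ takes their sum. Working out the expression ((7 ⊕ 3) ⊗ (8 ⊗ -1)) gives 10.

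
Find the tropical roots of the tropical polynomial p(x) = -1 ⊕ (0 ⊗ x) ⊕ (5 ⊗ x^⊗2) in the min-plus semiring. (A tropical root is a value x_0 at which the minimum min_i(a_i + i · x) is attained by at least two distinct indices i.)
Roots: {-5, -1}

Each tropical root is a break point of the lower envelope of the lines y = a_i + i · x (there are 3 lines, with slopes 0, 1, ..., 2). Only the lines that attain the minimum somewhere contribute to roots; other lines are dominated. Here the surviving (envelope) indices are i = 2, i = 1, i = 0.
Intersections between consecutive envelope lines give the roots: for adjacent envelope indices i < j the intersection is x = (a_i − a_j) / (j − i). Reading off the sorted break points: {-5, -1}.
Verification: at each break x_0, at least two indices attain the minimum of min_i(a_i + i · x_0).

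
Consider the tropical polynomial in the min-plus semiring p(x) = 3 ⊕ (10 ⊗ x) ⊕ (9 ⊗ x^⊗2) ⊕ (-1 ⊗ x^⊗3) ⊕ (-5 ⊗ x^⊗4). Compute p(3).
p(3) = 3

A tropical monomial a ⊗ x^⊗i evaluates to a + i · x. Evaluating each term at x = 3:
  Term 0 contributes 3 + 0 · 3 = 3
  Term 1 contributes 10 + 1 · 3 = 13
  Term 2 contributes 9 + 2 · 3 = 15
  Term 3 contributes -1 + 3 · 3 = 8
  Term 4 contributes -5 + 4 · 3 = 7
p(3) = ⊕ of these = min[3, 13, 15, 8, 7] = 3.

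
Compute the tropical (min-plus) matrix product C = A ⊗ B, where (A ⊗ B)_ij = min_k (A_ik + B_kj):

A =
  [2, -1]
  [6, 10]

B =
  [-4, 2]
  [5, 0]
A ⊗ B =
  [-2, -1]
  [2, 8]

Apply the min-plus product entry-by-entry:
  C[0][0] = min over k of (A[0][0] + B[0][0] = 2 + -4 = -2, A[0][1] + B[1][0] = -1 + 5 = 4) = -2 (attained at k = 0)
  C[0][1] = min over k of (A[0][0] + B[0][1] = 2 + 2 = 4, A[0][1] + B[1][1] = -1 + 0 = -1) = -1 (attained at k = 1)
  C[1][0] = min over k of (A[1][0] + B[0][0] = 6 + -4 = 2, A[1][1] + B[1][0] = 10 + 5 = 15) = 2 (attained at k = 0)
  C[1][1] = min over k of (A[1][0] + B[0][1] = 6 + 2 = 8, A[1][1] + B[1][1] = 10 + 0 = 10) = 8 (attained at k = 0)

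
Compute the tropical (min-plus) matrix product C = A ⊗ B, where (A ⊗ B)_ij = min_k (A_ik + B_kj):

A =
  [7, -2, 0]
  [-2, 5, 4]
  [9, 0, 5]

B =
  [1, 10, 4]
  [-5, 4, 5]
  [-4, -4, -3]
A ⊗ B =
  [-7, -4, -3]
  [-1, 0, 1]
  [-5, 1, 2]

Apply the min-plus product entry-by-entry:
  C[0][0] = min over k of (A[0][0] + B[0][0] = 7 + 1 = 8, A[0][1] + B[1][0] = -2 + -5 = -7, A[0][2] + B[2][0] = 0 + -4 = -4) = -7 (attained at k = 1)
  C[0][1] = min over k of (A[0][0] + B[0][1] = 7 + 10 = 17, A[0][1] + B[1][1] = -2 + 4 = 2, A[0][2] + B[2][1] = 0 + -4 = -4) = -4 (attained at k = 2)
  C[0][2] = min over k of (A[0][0] + B[0][2] = 7 + 4 = 11, A[0][1] + B[1][2] = -2 + 5 = 3, A[0][2] + B[2][2] = 0 + -3 = -3) = -3 (attained at k = 2)
  C[1][0] = min over k of (A[1][0] + B[0][0] = -2 + 1 = -1, A[1][1] + B[1][0] = 5 + -5 = 0, A[1][2] + B[2][0] = 4 + -4 = 0) = -1 (attained at k = 0)
  C[1][1] = min over k of (A[1][0] + B[0][1] = -2 + 10 = 8, A[1][1] + B[1][1] = 5 + 4 = 9, A[1][2] + B[2][1] = 4 + -4 = 0) = 0 (attained at k = 2)
  C[1][2] = min over k of (A[1][0] + B[0][2] = -2 + 4 = 2, A[1][1] + B[1][2] = 5 + 5 = 10, A[1][2] + B[2][2] = 4 + -3 = 1) = 1 (attained at k = 2)
  C[2][0] = min over k of (A[2][0] + B[0][0] = 9 + 1 = 10, A[2][1] + B[1][0] = 0 + -5 = -5, A[2][2] + B[2][0] = 5 + -4 = 1) = -5 (attained at k = 1)
  C[2][1] = min over k of (A[2][0] + B[0][1] = 9 + 10 = 19, A[2][1] + B[1][1] = 0 + 4 = 4, A[2][2] + B[2][1] = 5 + -4 = 1) = 1 (attained at k = 2)
  C[2][2] = min over k of (A[2][0] + B[0][2] = 9 + 4 = 13, A[2][1] + B[1][2] = 0 + 5 = 5, A[2][2] + B[2][2] = 5 + -3 = 2) = 2 (attained at k = 2)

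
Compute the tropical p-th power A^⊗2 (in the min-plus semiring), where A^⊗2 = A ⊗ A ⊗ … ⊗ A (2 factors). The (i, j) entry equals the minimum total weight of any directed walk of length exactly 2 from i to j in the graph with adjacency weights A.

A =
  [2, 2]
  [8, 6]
A^⊗2 =
  [4, 4]
  [10, 10]

Each entry (A^⊗2)_ij equals the minimum over all length-2 walks i = v_0 → v_1 → … → v_2 = j of Σ_t A[v_t][v_{t+1}]. For example, for (i, j) = (0, 1) we minimise over 2 possible intermediate vertex sequences; the minimum is 4, attained along the walk 0 → 0 → 1.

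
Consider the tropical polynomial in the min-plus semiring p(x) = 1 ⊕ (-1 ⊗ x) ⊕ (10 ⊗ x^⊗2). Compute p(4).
p(4) = 1

A tropical monomial a ⊗ x^⊗i evaluates to a + i · x. Evaluating each term at x = 4:
  Term 0 contributes 1 + 0 · 4 = 1
  Term 1 contributes -1 + 1 · 4 = 3
  Term 2 contributes 10 + 2 · 4 = 18
p(4) = ⊕ of these = min[1, 3, 18] = 1.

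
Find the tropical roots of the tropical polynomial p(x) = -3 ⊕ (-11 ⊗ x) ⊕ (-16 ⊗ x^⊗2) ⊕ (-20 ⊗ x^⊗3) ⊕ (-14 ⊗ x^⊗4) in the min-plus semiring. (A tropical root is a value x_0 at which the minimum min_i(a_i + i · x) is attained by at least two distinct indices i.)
Roots: {-6, 4, 5, 8}

Each tropical root is a break point of the lower envelope of the lines y = a_i + i · x (there are 5 lines, with slopes 0, 1, ..., 4). Only the lines that attain the minimum somewhere contribute to roots; other lines are dominated. Here the surviving (envelope) indices are i = 4, i = 3, i = 2, i = 1, i = 0.
Intersections between consecutive envelope lines give the roots: for adjacent envelope indices i < j the intersection is x = (a_i − a_j) / (j − i). Reading off the sorted break points: {-6, 4, 5, 8}.
Verification: at each break x_0, at least two indices attain the minimum of min_i(a_i + i · x_0).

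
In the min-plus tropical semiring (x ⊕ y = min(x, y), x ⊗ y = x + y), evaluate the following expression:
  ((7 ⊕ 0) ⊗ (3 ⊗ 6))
((7 ⊕ 0) ⊗ (3 ⊗ 6)) = 9

Expand innermost to outermost. Recall ⊕ takes the minimum of its arguments and ⊗ takes their sum. Working out the expression ((7 ⊕ 0) ⊗ (3 ⊗ 6)) gives 9.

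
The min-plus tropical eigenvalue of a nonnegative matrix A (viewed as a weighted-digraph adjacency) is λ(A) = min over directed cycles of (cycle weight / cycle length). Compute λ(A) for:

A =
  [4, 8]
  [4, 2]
λ(A) = 2

Enumerate directed cycles and compute their means (weight / length). Sample:
  cycle 0 → 0: weight = 4, length = 1, mean = 4/1 ≈ 4.000
  cycle 1 → 1: weight = 2, length = 1, mean = 2/1 ≈ 2.000
  cycle 0 → 1 → 0: weight = 12, length = 2, mean = 12/2 ≈ 6.000
  cycle 1 → 0 → 1: weight = 12, length = 2, mean = 12/2 ≈ 6.000
Minimum mean = 2.000, attained e.g. along the cycle 1 → 1 with weight 2 and length 1. So λ(A) = 2/1 = 2.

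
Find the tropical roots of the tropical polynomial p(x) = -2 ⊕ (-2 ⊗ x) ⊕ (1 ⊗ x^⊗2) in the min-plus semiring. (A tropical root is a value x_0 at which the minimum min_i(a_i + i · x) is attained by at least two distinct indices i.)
Roots: {-3, 0}

Each tropical root is a break point of the lower envelope of the lines y = a_i + i · x (there are 3 lines, with slopes 0, 1, ..., 2). Only the lines that attain the minimum somewhere contribute to roots; other lines are dominated. Here the surviving (envelope) indices are i = 2, i = 1, i = 0.
Intersections between consecutive envelope lines give the roots: for adjacent envelope indices i < j the intersection is x = (a_i − a_j) / (j − i). Reading off the sorted break points: {-3, 0}.
Verification: at each break x_0, at least two indices attain the minimum of min_i(a_i + i · x_0).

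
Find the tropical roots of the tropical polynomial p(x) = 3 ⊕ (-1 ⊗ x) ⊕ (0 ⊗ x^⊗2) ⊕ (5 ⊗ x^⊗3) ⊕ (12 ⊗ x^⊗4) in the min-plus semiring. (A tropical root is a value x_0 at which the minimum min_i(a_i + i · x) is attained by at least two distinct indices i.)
Roots: {-7, -5, -1, 4}

Each tropical root is a break point of the lower envelope of the lines y = a_i + i · x (there are 5 lines, with slopes 0, 1, ..., 4). Only the lines that attain the minimum somewhere contribute to roots; other lines are dominated. Here the surviving (envelope) indices are i = 4, i = 3, i = 2, i = 1, i = 0.
Intersections between consecutive envelope lines give the roots: for adjacent envelope indices i < j the intersection is x = (a_i − a_j) / (j − i). Reading off the sorted break points: {-7, -5, -1, 4}.
Verification: at each break x_0, at least two indices attain the minimum of min_i(a_i + i · x_0).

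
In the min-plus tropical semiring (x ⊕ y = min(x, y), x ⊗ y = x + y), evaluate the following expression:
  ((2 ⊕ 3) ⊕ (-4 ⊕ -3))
((2 ⊕ 3) ⊕ (-4 ⊕ -3)) = -4

Expand innermost to outermost. Recall ⊕ takes the minimum of its arguments and ⊗ takes their sum. Working out the expression ((2 ⊕ 3) ⊕ (-4 ⊕ -3)) gives -4.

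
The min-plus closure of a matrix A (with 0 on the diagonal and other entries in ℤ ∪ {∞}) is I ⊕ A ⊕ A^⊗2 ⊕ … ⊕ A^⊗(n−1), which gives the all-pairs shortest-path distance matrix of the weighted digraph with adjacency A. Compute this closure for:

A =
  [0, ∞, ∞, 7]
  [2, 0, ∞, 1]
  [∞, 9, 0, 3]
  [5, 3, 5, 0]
Closure =
  [0, 10, 12, 7]
  [2, 0, 6, 1]
  [8, 6, 0, 3]
  [5, 3, 5, 0]

This is the Floyd-Warshall all-pairs shortest-path computation. For each intermediate vertex k = 0, 1, …, 3, update dist[i][j] ← min(dist[i][j], dist[i][k] + dist[k][j]). The final matrix gives, for each (i, j), the minimum total weight of any directed path from i to j (possibly empty when i = j).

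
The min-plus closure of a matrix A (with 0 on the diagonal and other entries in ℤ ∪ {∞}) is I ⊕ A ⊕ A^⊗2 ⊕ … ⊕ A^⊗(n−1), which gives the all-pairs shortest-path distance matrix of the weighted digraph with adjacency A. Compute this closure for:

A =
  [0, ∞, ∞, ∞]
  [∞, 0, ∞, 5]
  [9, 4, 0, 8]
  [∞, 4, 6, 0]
Closure =
  [0, ∞, ∞, ∞]
  [20, 0, 11, 5]
  [9, 4, 0, 8]
  [15, 4, 6, 0]

This is the Floyd-Warshall all-pairs shortest-path computation. For each intermediate vertex k = 0, 1, …, 3, update dist[i][j] ← min(dist[i][j], dist[i][k] + dist[k][j]). The final matrix gives, for each (i, j), the minimum total weight of any directed path from i to j (possibly empty when i = j).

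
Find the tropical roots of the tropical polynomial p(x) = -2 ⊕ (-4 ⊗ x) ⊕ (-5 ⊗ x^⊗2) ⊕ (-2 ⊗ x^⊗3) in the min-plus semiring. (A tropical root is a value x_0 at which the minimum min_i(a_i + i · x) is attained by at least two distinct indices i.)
Roots: {-3, 1, 2}

Each tropical root is a break point of the lower envelope of the lines y = a_i + i · x (there are 4 lines, with slopes 0, 1, ..., 3). Only the lines that attain the minimum somewhere contribute to roots; other lines are dominated. Here the surviving (envelope) indices are i = 3, i = 2, i = 1, i = 0.
Intersections between consecutive envelope lines give the roots: for adjacent envelope indices i < j the intersection is x = (a_i − a_j) / (j − i). Reading off the sorted break points: {-3, 1, 2}.
Verification: at each break x_0, at least two indices attain the minimum of min_i(a_i + i · x_0).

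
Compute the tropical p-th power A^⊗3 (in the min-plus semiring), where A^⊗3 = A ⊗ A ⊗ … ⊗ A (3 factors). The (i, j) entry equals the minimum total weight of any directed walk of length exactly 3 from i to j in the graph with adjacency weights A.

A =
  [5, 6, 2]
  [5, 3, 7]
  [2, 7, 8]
A^⊗3 =
  [9, 10, 6]
  [9, 9, 10]
  [6, 11, 9]

Each entry (A^⊗3)_ij equals the minimum over all length-3 walks i = v_0 → v_1 → … → v_3 = j of Σ_t A[v_t][v_{t+1}]. For example, for (i, j) = (0, 2) we minimise over 9 possible intermediate vertex sequences; the minimum is 6, attained along the walk 0 → 2 → 0 → 2.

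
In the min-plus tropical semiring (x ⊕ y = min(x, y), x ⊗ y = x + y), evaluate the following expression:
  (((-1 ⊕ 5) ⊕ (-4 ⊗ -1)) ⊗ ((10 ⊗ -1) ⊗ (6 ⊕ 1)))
(((-1 ⊕ 5) ⊕ (-4 ⊗ -1)) ⊗ ((10 ⊗ -1) ⊗ (6 ⊕ 1))) = 5

Expand innermost to outermost. Recall ⊕ takes the minimum of its arguments and ⊗ takes their sum. Working out the expression (((-1 ⊕ 5) ⊕ (-4 ⊗ -1)) ⊗ ((10 ⊗ -1) ⊗ (6 ⊕ 1))) gives 5.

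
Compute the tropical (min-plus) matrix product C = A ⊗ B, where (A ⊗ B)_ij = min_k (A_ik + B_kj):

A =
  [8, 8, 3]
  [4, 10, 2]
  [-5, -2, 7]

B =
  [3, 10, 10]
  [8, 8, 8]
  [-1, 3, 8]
A ⊗ B =
  [2, 6, 11]
  [1, 5, 10]
  [-2, 5, 5]

Apply the min-plus product entry-by-entry:
  C[0][0] = min over k of (A[0][0] + B[0][0] = 8 + 3 = 11, A[0][1] + B[1][0] = 8 + 8 = 16, A[0][2] + B[2][0] = 3 + -1 = 2) = 2 (attained at k = 2)
  C[0][1] = min over k of (A[0][0] + B[0][1] = 8 + 10 = 18, A[0][1] + B[1][1] = 8 + 8 = 16, A[0][2] + B[2][1] = 3 + 3 = 6) = 6 (attained at k = 2)
  C[0][2] = min over k of (A[0][0] + B[0][2] = 8 + 10 = 18, A[0][1] + B[1][2] = 8 + 8 = 16, A[0][2] + B[2][2] = 3 + 8 = 11) = 11 (attained at k = 2)
  C[1][0] = min over k of (A[1][0] + B[0][0] = 4 + 3 = 7, A[1][1] + B[1][0] = 10 + 8 = 18, A[1][2] + B[2][0] = 2 + -1 = 1) = 1 (attained at k = 2)
  C[1][1] = min over k of (A[1][0] + B[0][1] = 4 + 10 = 14, A[1][1] + B[1][1] = 10 + 8 = 18, A[1][2] + B[2][1] = 2 + 3 = 5) = 5 (attained at k = 2)
  C[1][2] = min over k of (A[1][0] + B[0][2] = 4 + 10 = 14, A[1][1] + B[1][2] = 10 + 8 = 18, A[1][2] + B[2][2] = 2 + 8 = 10) = 10 (attained at k = 2)
  C[2][0] = min over k of (A[2][0] + B[0][0] = -5 + 3 = -2, A[2][1] + B[1][0] = -2 + 8 = 6, A[2][2] + B[2][0] = 7 + -1 = 6) = -2 (attained at k = 0)
  C[2][1] = min over k of (A[2][0] + B[0][1] = -5 + 10 = 5, A[2][1] + B[1][1] = -2 + 8 = 6, A[2][2] + B[2][1] = 7 + 3 = 10) = 5 (attained at k = 0)
  C[2][2] = min over k of (A[2][0] + B[0][2] = -5 + 10 = 5, A[2][1] + B[1][2] = -2 + 8 = 6, A[2][2] + B[2][2] = 7 + 8 = 15) = 5 (attained at k = 0)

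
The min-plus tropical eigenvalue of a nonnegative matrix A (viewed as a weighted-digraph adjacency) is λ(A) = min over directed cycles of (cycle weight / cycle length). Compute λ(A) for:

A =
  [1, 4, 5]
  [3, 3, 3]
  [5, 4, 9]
λ(A) = 1

Enumerate directed cycles and compute their means (weight / length). Sample:
  cycle 0 → 0: weight = 1, length = 1, mean = 1/1 ≈ 1.000
  cycle 1 → 1: weight = 3, length = 1, mean = 3/1 ≈ 3.000
  cycle 2 → 2: weight = 9, length = 1, mean = 9/1 ≈ 9.000
  cycle 0 → 1 → 0: weight = 7, length = 2, mean = 7/2 ≈ 3.500
  cycle 0 → 2 → 0: weight = 10, length = 2, mean = 10/2 ≈ 5.000
  cycle 1 → 0 → 1: weight = 7, length = 2, mean = 7/2 ≈ 3.500
Minimum mean = 1.000, attained e.g. along the cycle 0 → 0 with weight 1 and length 1. So λ(A) = 1/1 = 1.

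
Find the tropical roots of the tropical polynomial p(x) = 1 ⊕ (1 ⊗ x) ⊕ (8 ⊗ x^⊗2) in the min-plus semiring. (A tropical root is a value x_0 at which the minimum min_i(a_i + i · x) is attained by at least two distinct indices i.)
Roots: {-7, 0}

Each tropical root is a break point of the lower envelope of the lines y = a_i + i · x (there are 3 lines, with slopes 0, 1, ..., 2). Only the lines that attain the minimum somewhere contribute to roots; other lines are dominated. Here the surviving (envelope) indices are i = 2, i = 1, i = 0.
Intersections between consecutive envelope lines give the roots: for adjacent envelope indices i < j the intersection is x = (a_i − a_j) / (j − i). Reading off the sorted break points: {-7, 0}.
Verification: at each break x_0, at least two indices attain the minimum of min_i(a_i + i · x_0).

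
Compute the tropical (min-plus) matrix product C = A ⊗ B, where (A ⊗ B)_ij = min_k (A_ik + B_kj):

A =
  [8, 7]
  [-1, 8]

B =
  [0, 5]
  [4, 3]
A ⊗ B =
  [8, 10]
  [-1, 4]

Apply the min-plus product entry-by-entry:
  C[0][0] = min over k of (A[0][0] + B[0][0] = 8 + 0 = 8, A[0][1] + B[1][0] = 7 + 4 = 11) = 8 (attained at k = 0)
  C[0][1] = min over k of (A[0][0] + B[0][1] = 8 + 5 = 13, A[0][1] + B[1][1] = 7 + 3 = 10) = 10 (attained at k = 1)
  C[1][0] = min over k of (A[1][0] + B[0][0] = -1 + 0 = -1, A[1][1] + B[1][0] = 8 + 4 = 12) = -1 (attained at k = 0)
  C[1][1] = min over k of (A[1][0] + B[0][1] = -1 + 5 = 4, A[1][1] + B[1][1] = 8 + 3 = 11) = 4 (attained at k = 0)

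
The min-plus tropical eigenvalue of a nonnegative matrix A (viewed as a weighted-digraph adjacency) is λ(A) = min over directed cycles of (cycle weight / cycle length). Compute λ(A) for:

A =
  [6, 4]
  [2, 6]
λ(A) = 3

Enumerate directed cycles and compute their means (weight / length). Sample:
  cycle 0 → 0: weight = 6, length = 1, mean = 6/1 ≈ 6.000
  cycle 1 → 1: weight = 6, length = 1, mean = 6/1 ≈ 6.000
  cycle 0 → 1 → 0: weight = 6, length = 2, mean = 6/2 ≈ 3.000
  cycle 1 → 0 → 1: weight = 6, length = 2, mean = 6/2 ≈ 3.000
Minimum mean = 3.000, attained e.g. along the cycle 0 → 1 → 0 with weight 6 and length 2. So λ(A) = 6/2 = 3.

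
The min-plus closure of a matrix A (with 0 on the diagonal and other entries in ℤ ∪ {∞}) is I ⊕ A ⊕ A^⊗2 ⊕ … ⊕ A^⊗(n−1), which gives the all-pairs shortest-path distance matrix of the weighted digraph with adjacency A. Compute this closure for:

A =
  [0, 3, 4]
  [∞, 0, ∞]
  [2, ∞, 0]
Closure =
  [0, 3, 4]
  [∞, 0, ∞]
  [2, 5, 0]

This is the Floyd-Warshall all-pairs shortest-path computation. For each intermediate vertex k = 0, 1, …, 2, update dist[i][j] ← min(dist[i][j], dist[i][k] + dist[k][j]). The final matrix gives, for each (i, j), the minimum total weight of any directed path from i to j (possibly empty when i = j).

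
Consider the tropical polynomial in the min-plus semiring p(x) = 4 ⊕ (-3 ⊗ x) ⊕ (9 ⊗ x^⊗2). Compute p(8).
p(8) = 4

A tropical monomial a ⊗ x^⊗i evaluates to a + i · x. Evaluating each term at x = 8:
  Term 0 contributes 4 + 0 · 8 = 4
  Term 1 contributes -3 + 1 · 8 = 5
  Term 2 contributes 9 + 2 · 8 = 25
p(8) = ⊕ of these = min[4, 5, 25] = 4.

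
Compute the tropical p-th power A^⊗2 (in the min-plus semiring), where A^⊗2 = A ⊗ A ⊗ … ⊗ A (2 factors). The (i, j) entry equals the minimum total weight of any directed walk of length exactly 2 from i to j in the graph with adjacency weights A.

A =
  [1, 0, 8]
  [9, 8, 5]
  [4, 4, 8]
A^⊗2 =
  [2, 1, 5]
  [9, 9, 13]
  [5, 4, 9]

Each entry (A^⊗2)_ij equals the minimum over all length-2 walks i = v_0 → v_1 → … → v_2 = j of Σ_t A[v_t][v_{t+1}]. For example, for (i, j) = (0, 2) we minimise over 3 possible intermediate vertex sequences; the minimum is 5, attained along the walk 0 → 1 → 2.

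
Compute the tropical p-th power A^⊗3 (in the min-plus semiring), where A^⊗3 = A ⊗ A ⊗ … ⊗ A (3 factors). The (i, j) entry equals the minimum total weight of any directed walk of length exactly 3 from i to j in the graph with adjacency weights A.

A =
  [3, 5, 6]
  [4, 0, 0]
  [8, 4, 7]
A^⊗3 =
  [9, 5, 5]
  [4, 0, 0]
  [8, 4, 4]

Each entry (A^⊗3)_ij equals the minimum over all length-3 walks i = v_0 → v_1 → … → v_3 = j of Σ_t A[v_t][v_{t+1}]. For example, for (i, j) = (0, 2) we minimise over 9 possible intermediate vertex sequences; the minimum is 5, attained along the walk 0 → 1 → 1 → 2.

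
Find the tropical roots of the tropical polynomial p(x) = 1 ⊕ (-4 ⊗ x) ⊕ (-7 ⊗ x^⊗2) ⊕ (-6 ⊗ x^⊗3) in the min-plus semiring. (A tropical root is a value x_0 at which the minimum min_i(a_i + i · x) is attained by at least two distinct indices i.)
Roots: {-1, 3, 5}

Each tropical root is a break point of the lower envelope of the lines y = a_i + i · x (there are 4 lines, with slopes 0, 1, ..., 3). Only the lines that attain the minimum somewhere contribute to roots; other lines are dominated. Here the surviving (envelope) indices are i = 3, i = 2, i = 1, i = 0.
Intersections between consecutive envelope lines give the roots: for adjacent envelope indices i < j the intersection is x = (a_i − a_j) / (j − i). Reading off the sorted break points: {-1, 3, 5}.
Verification: at each break x_0, at least two indices attain the minimum of min_i(a_i + i · x_0).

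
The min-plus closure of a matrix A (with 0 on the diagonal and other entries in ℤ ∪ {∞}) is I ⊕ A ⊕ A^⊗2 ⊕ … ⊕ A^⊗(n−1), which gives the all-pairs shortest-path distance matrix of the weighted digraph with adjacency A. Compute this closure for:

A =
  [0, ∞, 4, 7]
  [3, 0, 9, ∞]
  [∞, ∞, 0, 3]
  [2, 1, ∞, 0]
Closure =
  [0, 8, 4, 7]
  [3, 0, 7, 10]
  [5, 4, 0, 3]
  [2, 1, 6, 0]

This is the Floyd-Warshall all-pairs shortest-path computation. For each intermediate vertex k = 0, 1, …, 3, update dist[i][j] ← min(dist[i][j], dist[i][k] + dist[k][j]). The final matrix gives, for each (i, j), the minimum total weight of any directed path from i to j (possibly empty when i = j).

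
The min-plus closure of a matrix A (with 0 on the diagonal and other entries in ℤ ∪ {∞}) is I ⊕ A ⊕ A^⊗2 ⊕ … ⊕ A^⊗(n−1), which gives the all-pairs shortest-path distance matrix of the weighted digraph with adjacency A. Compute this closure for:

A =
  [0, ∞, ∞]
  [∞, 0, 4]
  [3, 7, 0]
Closure =
  [0, ∞, ∞]
  [7, 0, 4]
  [3, 7, 0]

This is the Floyd-Warshall all-pairs shortest-path computation. For each intermediate vertex k = 0, 1, …, 2, update dist[i][j] ← min(dist[i][j], dist[i][k] + dist[k][j]). The final matrix gives, for each (i, j), the minimum total weight of any directed path from i to j (possibly empty when i = j).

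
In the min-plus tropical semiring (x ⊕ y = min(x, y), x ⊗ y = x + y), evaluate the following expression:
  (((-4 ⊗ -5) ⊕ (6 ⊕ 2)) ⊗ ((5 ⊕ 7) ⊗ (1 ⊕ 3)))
(((-4 ⊗ -5) ⊕ (6 ⊕ 2)) ⊗ ((5 ⊕ 7) ⊗ (1 ⊕ 3))) = -3

Expand innermost to outermost. Recall ⊕ takes the minimum of its arguments and ⊗ takes their sum. Working out the expression (((-4 ⊗ -5) ⊕ (6 ⊕ 2)) ⊗ ((5 ⊕ 7) ⊗ (1 ⊕ 3))) gives -3.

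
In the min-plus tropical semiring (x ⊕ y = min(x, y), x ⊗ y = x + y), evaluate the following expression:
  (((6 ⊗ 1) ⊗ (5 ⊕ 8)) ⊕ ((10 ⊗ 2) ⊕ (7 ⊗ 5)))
(((6 ⊗ 1) ⊗ (5 ⊕ 8)) ⊕ ((10 ⊗ 2) ⊕ (7 ⊗ 5))) = 12

Expand innermost to outermost. Recall ⊕ takes the minimum of its arguments and ⊗ takes their sum. Working out the expression (((6 ⊗ 1) ⊗ (5 ⊕ 8)) ⊕ ((10 ⊗ 2) ⊕ (7 ⊗ 5))) gives 12.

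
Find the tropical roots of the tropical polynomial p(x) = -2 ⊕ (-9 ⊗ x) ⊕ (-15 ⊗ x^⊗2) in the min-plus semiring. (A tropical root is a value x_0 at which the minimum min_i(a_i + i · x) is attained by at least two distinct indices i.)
Roots: {6, 7}

Each tropical root is a break point of the lower envelope of the lines y = a_i + i · x (there are 3 lines, with slopes 0, 1, ..., 2). Only the lines that attain the minimum somewhere contribute to roots; other lines are dominated. Here the surviving (envelope) indices are i = 2, i = 1, i = 0.
Intersections between consecutive envelope lines give the roots: for adjacent envelope indices i < j the intersection is x = (a_i − a_j) / (j − i). Reading off the sorted break points: {6, 7}.
Verification: at each break x_0, at least two indices attain the minimum of min_i(a_i + i · x_0).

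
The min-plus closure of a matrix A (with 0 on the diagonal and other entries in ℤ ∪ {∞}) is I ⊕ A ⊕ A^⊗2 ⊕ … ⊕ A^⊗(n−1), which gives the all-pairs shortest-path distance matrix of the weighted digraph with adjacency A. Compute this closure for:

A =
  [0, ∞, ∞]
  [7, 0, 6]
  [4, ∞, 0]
Closure =
  [0, ∞, ∞]
  [7, 0, 6]
  [4, ∞, 0]

This is the Floyd-Warshall all-pairs shortest-path computation. For each intermediate vertex k = 0, 1, …, 2, update dist[i][j] ← min(dist[i][j], dist[i][k] + dist[k][j]). The final matrix gives, for each (i, j), the minimum total weight of any directed path from i to j (possibly empty when i = j).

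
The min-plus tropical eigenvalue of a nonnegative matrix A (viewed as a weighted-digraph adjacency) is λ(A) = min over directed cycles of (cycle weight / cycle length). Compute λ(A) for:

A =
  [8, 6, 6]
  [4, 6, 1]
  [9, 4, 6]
λ(A) = 5/2

Enumerate directed cycles and compute their means (weight / length). Sample:
  cycle 0 → 0: weight = 8, length = 1, mean = 8/1 ≈ 8.000
  cycle 1 → 1: weight = 6, length = 1, mean = 6/1 ≈ 6.000
  cycle 2 → 2: weight = 6, length = 1, mean = 6/1 ≈ 6.000
  cycle 0 → 1 → 0: weight = 10, length = 2, mean = 10/2 ≈ 5.000
  cycle 0 → 2 → 0: weight = 15, length = 2, mean = 15/2 ≈ 7.500
  cycle 1 → 0 → 1: weight = 10, length = 2, mean = 10/2 ≈ 5.000
Minimum mean = 2.500, attained e.g. along the cycle 1 → 2 → 1 with weight 5 and length 2. So λ(A) = 5/2 = 5/2.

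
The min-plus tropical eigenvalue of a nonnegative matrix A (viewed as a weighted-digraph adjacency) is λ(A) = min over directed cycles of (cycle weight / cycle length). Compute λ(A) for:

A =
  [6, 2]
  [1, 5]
λ(A) = 3/2

Enumerate directed cycles and compute their means (weight / length). Sample:
  cycle 0 → 0: weight = 6, length = 1, mean = 6/1 ≈ 6.000
  cycle 1 → 1: weight = 5, length = 1, mean = 5/1 ≈ 5.000
  cycle 0 → 1 → 0: weight = 3, length = 2, mean = 3/2 ≈ 1.500
  cycle 1 → 0 → 1: weight = 3, length = 2, mean = 3/2 ≈ 1.500
Minimum mean = 1.500, attained e.g. along the cycle 0 → 1 → 0 with weight 3 and length 2. So λ(A) = 3/2 = 3/2.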